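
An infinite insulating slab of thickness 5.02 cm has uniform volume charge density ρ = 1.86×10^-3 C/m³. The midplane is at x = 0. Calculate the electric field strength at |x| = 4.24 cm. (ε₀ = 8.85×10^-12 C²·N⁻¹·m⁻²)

E ≈ 5.28×10^6 N/C

The point |x| = 4.24 cm lies outside the slab (half-thickness 0.0251 m). A symmetric pillbox spanning the full slab encloses Q_enc = ρ·d·A.
Flux = 2EA ⇒ E = |ρ|d/(2ε₀), independent of distance outside.
E = (1.86e-3)(0.0502)/(2·8.85×10^-12) = 5.28e6 N/C.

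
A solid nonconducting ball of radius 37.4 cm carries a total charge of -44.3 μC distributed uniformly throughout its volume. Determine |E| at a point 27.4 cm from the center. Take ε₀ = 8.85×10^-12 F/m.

Take a concentric spherical Gaussian surface of radius r = 27.4 cm (r < R).
For a uniform sphere the enclosed fraction is (r/R)³, so Q_enc = (-44.3 μC)(0.274/0.374)³ = -1.742×10^-5 C.
Gauss's law: E·4πr² = Q_enc/ε₀.
E = |Q_enc|/(4πε₀r²) = (1.742×10^-5)/(4π·8.85×10^-12·(0.274)²) = 2.09×10^6 N/C.

E = 2.09×10^6 N/C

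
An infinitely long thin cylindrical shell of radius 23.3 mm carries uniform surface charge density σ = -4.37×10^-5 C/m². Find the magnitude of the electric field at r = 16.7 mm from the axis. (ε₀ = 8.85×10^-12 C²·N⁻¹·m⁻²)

Coaxial Gaussian cylinder, radius r = 16.7 mm, length L (r < 23.3 mm, inside the shell).
All the surface charge lies outside this cylinder: Q_enc = 0, hence E = 0.

E = 0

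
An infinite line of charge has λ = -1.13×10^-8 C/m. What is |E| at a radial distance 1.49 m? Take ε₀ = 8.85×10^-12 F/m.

E ≈ 136 V/m

Coaxial Gaussian cylinder, radius r = 1.49 m, length L.
Q_enc = λL, so λ_enc = -1.13e-8 C/m.
Applying ∮E·dA = Q_enc/ε₀ with the end caps contributing no flux:
E = |λ_enc|/(2πε₀r) = (1.13×10^-8)/(2π·8.85×10^-12·1.49) = 136 N/C.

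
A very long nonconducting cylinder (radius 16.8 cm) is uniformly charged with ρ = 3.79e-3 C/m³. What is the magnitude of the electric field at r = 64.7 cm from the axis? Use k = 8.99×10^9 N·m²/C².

By cylindrical symmetry E is radial; use a coaxial Gaussian cylinder of radius 64.7 cm and length L (r > 16.8 cm, full cross-section enclosed).
λ_enc = ρ·πR² = (3.79×10^-3)π(0.168)² = 3.361×10^-4 C/m.
Gauss's law: E·2πrL = λ_enc L/ε₀.
E = 2k|λ_enc|/r = 2(8.99×10^9)(3.361×10^-4)/(0.647) = 9.34e6 N/C.

|E| = 9.34×10^6 N/C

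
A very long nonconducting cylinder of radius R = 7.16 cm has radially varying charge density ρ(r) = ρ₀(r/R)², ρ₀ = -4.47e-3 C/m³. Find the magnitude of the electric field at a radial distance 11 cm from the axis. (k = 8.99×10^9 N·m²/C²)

|E| ≈ 5.88×10^6 N/C

Coaxial Gaussian cylinder, radius r = 11 cm, length L (r > R, full charge per length enclosed).
λ_enc = 2π ∫₀^R ρ₀(r'/R)^2 r' dr' = 2πρ₀R²/4 = -3.60×10^-5 C/m.
By Gauss's law (flux through the curved wall only), E·2πrL = λ_enc L/ε₀.
E = 2k|λ_enc|/r = 2(8.99×10^9)(3.60e-5)/(0.11) = 5.88×10^6 N/C.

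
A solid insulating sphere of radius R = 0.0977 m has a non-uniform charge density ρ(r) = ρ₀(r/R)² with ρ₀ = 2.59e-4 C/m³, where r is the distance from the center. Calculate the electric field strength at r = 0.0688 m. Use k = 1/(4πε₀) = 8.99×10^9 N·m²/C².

By spherical symmetry E is radial; choose a Gaussian sphere of radius r = 0.0688 m (r < R).
Integrate the density: Q_enc = 4π ∫₀^r ρ₀(r'/R)^2 r'² dr' = 4πρ₀ r^5/(5·R²) = 1.051×10^-7 C.
By Gauss's law, ∮E·dA = E·4πr² = Q_enc/ε₀.
E = k|Q_enc|/r² = (8.99×10^9)(1.051×10^-7)/(0.0688)² = 2.00×10^5 N/C.

2.00×10^5 V/m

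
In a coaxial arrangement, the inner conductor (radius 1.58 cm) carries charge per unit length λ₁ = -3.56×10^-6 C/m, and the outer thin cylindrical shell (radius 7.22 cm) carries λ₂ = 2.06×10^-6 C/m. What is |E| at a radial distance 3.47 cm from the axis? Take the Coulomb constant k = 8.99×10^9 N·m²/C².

|E| ≈ 1.84×10^6 V/m

By cylindrical symmetry E is radial; use a coaxial Gaussian cylinder of radius 3.47 cm and length L (between the conductors, 1.58 cm < r < 7.22 cm).
The shell at 7.22 cm lies outside the Gaussian surface, so λ_enc = λ₁ = -3.56×10^-6 C/m.
Gauss's law: E·2πrL = λ_enc L/ε₀.
E = 2k|λ_enc|/r = 2(8.99×10^9)(3.56×10^-6)/(0.0347) = 1.84e6 N/C.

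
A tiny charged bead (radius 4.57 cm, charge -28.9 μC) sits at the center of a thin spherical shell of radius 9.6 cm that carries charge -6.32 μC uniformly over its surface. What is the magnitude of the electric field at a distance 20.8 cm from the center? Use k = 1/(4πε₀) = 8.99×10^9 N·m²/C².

|E| = 7.32×10^6 V/m

Use a concentric Gaussian sphere at r = 20.8 cm (r > 9.6 cm, enclosing both).
Q_enc = (-28.9 μC) + (-6.32 μC) = -3.522×10^-5 C.
Since E is radial and uniform over the Gaussian sphere, Φ = E·4πr² = Q_enc/ε₀.
E = k|Q_enc|/r² = (8.99×10^9)(3.522×10^-5)/(0.208)² = 7.32×10^6 N/C.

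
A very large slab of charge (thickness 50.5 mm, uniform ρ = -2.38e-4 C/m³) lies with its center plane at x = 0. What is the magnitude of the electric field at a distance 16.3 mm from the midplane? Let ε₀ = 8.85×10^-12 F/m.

By symmetry E is perpendicular to the slab. A Gaussian pillbox from −16.3 mm to +16.3 mm (face area A) lies entirely within the slab.
Q_enc = ρ·(2x)·A and flux = 2EA, so 2EA = 2ρxA/ε₀ ⇒ E = |ρ|x/ε₀.
E = (2.38×10^-4)(0.0163)/(8.85×10^-12) = 4.38e5 N/C.

|E| ≈ 4.38×10^5 N/C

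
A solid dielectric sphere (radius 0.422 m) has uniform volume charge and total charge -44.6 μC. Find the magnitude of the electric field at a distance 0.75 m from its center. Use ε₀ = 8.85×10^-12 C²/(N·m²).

|E| ≈ 7.13e5 N/C

Use a concentric Gaussian sphere at r = 0.75 m (r > R, so the entire charge is enclosed).
Q_enc = -44.6 μC = -4.46e-5 C.
Gauss's law: E·4πr² = Q_enc/ε₀.
E = |Q_enc|/(4πε₀r²) = (4.46e-5)/(4π·8.85×10^-12·(0.75)²) = 7.13×10^5 N/C.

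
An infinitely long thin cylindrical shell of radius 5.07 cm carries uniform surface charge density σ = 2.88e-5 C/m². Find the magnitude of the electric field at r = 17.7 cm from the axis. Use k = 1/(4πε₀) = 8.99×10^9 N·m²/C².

By cylindrical symmetry E is radial; use a coaxial Gaussian cylinder of radius 17.7 cm and length L (r > 5.07 cm).
The whole shell is enclosed: λ_enc = σ·2πR = (2.88×10^-5)·2π·(0.0507) = 9.174e-6 C/m.
Applying ∮E·dA = Q_enc/ε₀ with the end caps contributing no flux:
E = 2k|λ_enc|/r = 2(8.99×10^9)(9.174×10^-6)/(0.177) = 9.32×10^5 N/C.

E = 9.32e5 N/C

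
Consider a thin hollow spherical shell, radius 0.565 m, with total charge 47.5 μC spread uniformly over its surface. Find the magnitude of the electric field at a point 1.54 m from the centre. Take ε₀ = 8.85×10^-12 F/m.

E = 1.80×10^5 N/C

By spherical symmetry E is radial; choose a Gaussian sphere of radius r = 1.54 m (r > 0.565 m).
The entire shell is enclosed: Q_enc = 4.75×10^-5 C.
By Gauss's law, ∮E·dA = E·4πr² = Q_enc/ε₀.
E = |Q_enc|/(4πε₀r²) = (4.75×10^-5)/(4π·8.85×10^-12·(1.54)²) = 1.80×10^5 N/C.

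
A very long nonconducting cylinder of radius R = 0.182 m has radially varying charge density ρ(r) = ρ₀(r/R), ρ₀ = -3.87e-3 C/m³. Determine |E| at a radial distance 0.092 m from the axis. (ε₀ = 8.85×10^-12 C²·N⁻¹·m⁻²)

E = 6.78×10^6 V/m

Take a coaxial cylindrical Gaussian surface of radius r = 0.092 m and length L (r < R).
λ_enc = ∫₀^r ρ(r')·2πr' dr' = (2πρ₀/R)·r^3/3 = -3.468×10^-5 C/m.
Since E is radial and uniform over the curved surface, Φ = E·2πrL = Q_enc/ε₀ = λ_enc L/ε₀.
E = |λ_enc|/(2πε₀r) = (3.468e-5)/(2π·8.85×10^-12·0.092) = 6.78×10^6 N/C.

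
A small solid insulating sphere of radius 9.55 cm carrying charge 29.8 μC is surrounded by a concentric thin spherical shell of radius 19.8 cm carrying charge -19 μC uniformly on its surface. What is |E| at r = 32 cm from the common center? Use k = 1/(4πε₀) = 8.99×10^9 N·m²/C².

|E| ≈ 9.48×10^5 N/C

Use a concentric Gaussian sphere at r = 32 cm (r > 19.8 cm, enclosing both).
Q_enc = (29.8 μC) + (-19 μC) = 1.08×10^-5 C.
Since E is radial and uniform over the Gaussian sphere, Φ = E·4πr² = Q_enc/ε₀.
E = k|Q_enc|/r² = (8.99×10^9)(1.08×10^-5)/(0.32)² = 9.48×10^5 N/C.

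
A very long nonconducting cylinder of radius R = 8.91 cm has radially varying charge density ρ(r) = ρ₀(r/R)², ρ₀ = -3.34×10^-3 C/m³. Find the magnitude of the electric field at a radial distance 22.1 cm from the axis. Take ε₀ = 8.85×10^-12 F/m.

By cylindrical symmetry E is radial; use a coaxial Gaussian cylinder of radius 22.1 cm and length L (r > R, full charge per length enclosed).
λ_enc = 2π ∫₀^R ρ₀(r'/R)^2 r' dr' = 2πρ₀R²/4 = -4.165e-5 C/m.
Since E is radial and uniform over the curved surface, Φ = E·2πrL = Q_enc/ε₀ = λ_enc L/ε₀.
E = |λ_enc|/(2πε₀r) = (4.165e-5)/(2π·8.85×10^-12·0.221) = 3.39e6 N/C.

|E| ≈ 3.39e6 V/m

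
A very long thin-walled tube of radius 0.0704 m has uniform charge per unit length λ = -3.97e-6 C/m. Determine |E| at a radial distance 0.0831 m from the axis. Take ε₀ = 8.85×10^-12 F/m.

8.59×10^5 N/C

Choose a coaxial cylinder of radius r = 0.0831 m (arbitrary length L) as the Gaussian surface (r > 0.0704 m).
The full line charge is enclosed: λ_enc = -3.97×10^-6 C/m.
Applying ∮E·dA = Q_enc/ε₀ with the end caps contributing no flux:
E = |λ_enc|/(2πε₀r) = (3.97e-6)/(2π·8.85×10^-12·0.0831) = 8.59e5 N/C.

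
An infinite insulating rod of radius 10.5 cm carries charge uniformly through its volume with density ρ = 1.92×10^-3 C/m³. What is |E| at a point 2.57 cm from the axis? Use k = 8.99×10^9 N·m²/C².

E ≈ 2.79×10^6 N/C

Choose a coaxial cylinder of radius r = 2.57 cm (arbitrary length L) as the Gaussian surface (r < R).
Charge inside radius r per length L is ρ·πr²·L, so λ_enc = ρπr² = 3.984e-6 C/m.
Applying ∮E·dA = Q_enc/ε₀ with the end caps contributing no flux:
E = 2k|λ_enc|/r = 2(8.99×10^9)(3.984×10^-6)/(0.0257) = 2.79×10^6 N/C.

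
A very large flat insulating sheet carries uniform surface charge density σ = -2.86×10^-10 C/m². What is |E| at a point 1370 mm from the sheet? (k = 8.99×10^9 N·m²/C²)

The symmetry is planar: E is normal to the sheet and the same magnitude on both sides. Take a pillbox straddling the sheet with end-cap area A.
Only the two end caps contribute flux: Φ = 2EA. With Q_enc = σA, Gauss's law gives E = |σ|/(2ε₀).
E = 2πk|σ| = 2π(8.99×10^9)(2.86×10^-10) = 16.2 N/C.

E = 16.2 N/C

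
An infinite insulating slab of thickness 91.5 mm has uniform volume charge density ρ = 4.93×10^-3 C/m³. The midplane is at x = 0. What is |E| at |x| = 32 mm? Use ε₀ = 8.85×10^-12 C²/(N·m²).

1.78e7 V/m

By symmetry E is perpendicular to the slab. A Gaussian pillbox from −32 mm to +32 mm (face area A) lies entirely within the slab.
Q_enc = ρ·(2x)·A and flux = 2EA, so 2EA = 2ρxA/ε₀ ⇒ E = |ρ|x/ε₀.
E = (4.93×10^-3)(0.032)/(8.85×10^-12) = 1.78×10^7 N/C.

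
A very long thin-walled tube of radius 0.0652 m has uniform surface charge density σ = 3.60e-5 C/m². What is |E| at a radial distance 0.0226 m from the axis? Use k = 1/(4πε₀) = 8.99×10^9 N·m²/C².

By cylindrical symmetry E is radial; use a coaxial Gaussian cylinder of radius 0.0226 m and length L (r < 0.0652 m, inside the shell).
All the surface charge lies outside this cylinder: Q_enc = 0, hence E = 0.

E = 0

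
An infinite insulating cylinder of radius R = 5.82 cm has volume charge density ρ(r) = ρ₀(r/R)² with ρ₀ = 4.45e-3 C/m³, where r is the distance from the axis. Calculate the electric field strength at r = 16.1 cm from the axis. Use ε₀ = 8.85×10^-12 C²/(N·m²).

|E| ≈ 2.64e6 V/m

Coaxial Gaussian cylinder, radius r = 16.1 cm, length L (r > R, full charge per length enclosed).
λ_enc = 2π ∫₀^R ρ₀(r'/R)^2 r' dr' = 2πρ₀R²/4 = 2.368×10^-5 C/m.
By Gauss's law (flux through the curved wall only), E·2πrL = λ_enc L/ε₀.
E = |λ_enc|/(2πε₀r) = (2.368×10^-5)/(2π·8.85×10^-12·0.161) = 2.64×10^6 N/C.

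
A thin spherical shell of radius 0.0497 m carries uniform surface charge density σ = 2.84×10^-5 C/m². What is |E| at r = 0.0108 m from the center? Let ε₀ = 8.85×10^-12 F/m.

|E| = 0 N/C

Take a concentric spherical Gaussian surface of radius r = 0.0108 m (inside the shell, r < 0.0497 m).
No charge lies within this surface, so Q_enc = 0 and Gauss's law gives E·4πr² = 0 ⇒ E = 0.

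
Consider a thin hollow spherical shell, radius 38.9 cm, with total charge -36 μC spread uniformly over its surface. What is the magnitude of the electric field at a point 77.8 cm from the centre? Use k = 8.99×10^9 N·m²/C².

Use a concentric Gaussian sphere at r = 77.8 cm (r > 38.9 cm).
The entire shell is enclosed: Q_enc = -3.60×10^-5 C.
Since E is radial and uniform over the Gaussian sphere, Φ = E·4πr² = Q_enc/ε₀.
E = k|Q_enc|/r² = (8.99×10^9)(3.60×10^-5)/(0.778)² = 5.35×10^5 N/C.

|E| = 5.35×10^5 N/C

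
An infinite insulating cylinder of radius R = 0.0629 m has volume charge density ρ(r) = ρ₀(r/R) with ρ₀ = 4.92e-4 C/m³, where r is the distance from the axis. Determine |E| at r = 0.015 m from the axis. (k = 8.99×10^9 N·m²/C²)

Coaxial Gaussian cylinder, radius r = 0.015 m, length L (r < R).
λ_enc = ∫₀^r ρ(r')·2πr' dr' = (2πρ₀/R)·r^3/3 = 5.529e-8 C/m.
Gauss's law: E·2πrL = λ_enc L/ε₀.
E = 2k|λ_enc|/r = 2(8.99×10^9)(5.529×10^-8)/(0.015) = 6.63×10^4 N/C.

|E| ≈ 6.63×10^4 N/C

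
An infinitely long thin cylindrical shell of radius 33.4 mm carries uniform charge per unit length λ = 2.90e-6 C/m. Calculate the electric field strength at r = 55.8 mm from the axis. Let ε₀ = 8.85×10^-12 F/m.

Coaxial Gaussian cylinder, radius r = 55.8 mm, length L (r > 33.4 mm).
The full line charge is enclosed: λ_enc = 2.90×10^-6 C/m.
Gauss's law: E·2πrL = λ_enc L/ε₀.
E = |λ_enc|/(2πε₀r) = (2.90×10^-6)/(2π·8.85×10^-12·0.0558) = 9.35×10^5 N/C.

|E| = 9.35×10^5 N/C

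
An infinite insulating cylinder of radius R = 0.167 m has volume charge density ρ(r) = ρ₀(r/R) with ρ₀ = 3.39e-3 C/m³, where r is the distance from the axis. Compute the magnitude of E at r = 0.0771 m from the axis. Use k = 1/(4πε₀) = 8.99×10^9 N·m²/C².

Choose a coaxial cylinder of radius r = 0.0771 m (arbitrary length L) as the Gaussian surface (r < R).
λ_enc = ∫₀^r ρ(r')·2πr' dr' = (2πρ₀/R)·r^3/3 = 1.949e-5 C/m.
Gauss's law: E·2πrL = λ_enc L/ε₀.
E = 2k|λ_enc|/r = 2(8.99×10^9)(1.949×10^-5)/(0.0771) = 4.54×10^6 N/C.

|E| ≈ 4.54e6 N/C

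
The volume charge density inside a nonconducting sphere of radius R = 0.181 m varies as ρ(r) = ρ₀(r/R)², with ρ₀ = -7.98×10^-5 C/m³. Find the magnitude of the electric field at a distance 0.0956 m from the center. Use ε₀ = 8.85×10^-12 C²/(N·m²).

By spherical symmetry E is radial; choose a Gaussian sphere of radius r = 0.0956 m (r < R).
Integrate the density: Q_enc = 4π ∫₀^r ρ₀(r'/R)^2 r'² dr' = 4πρ₀ r^5/(5·R²) = -4.888×10^-8 C.
Applying ∮E·dA = Q_enc/ε₀ with Φ = E(4πr²):
E = |Q_enc|/(4πε₀r²) = (4.888×10^-8)/(4π·8.85×10^-12·(0.0956)²) = 4.81×10^4 N/C.

E ≈ 4.81e4 N/C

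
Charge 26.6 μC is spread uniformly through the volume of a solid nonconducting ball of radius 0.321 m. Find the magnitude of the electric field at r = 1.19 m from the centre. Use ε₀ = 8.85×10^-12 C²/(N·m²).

Take a concentric spherical Gaussian surface of radius r = 1.19 m (r > R, so the entire charge is enclosed).
Q_enc = 26.6 μC = 2.66e-5 C.
Gauss's law: E·4πr² = Q_enc/ε₀.
E = |Q_enc|/(4πε₀r²) = (2.66×10^-5)/(4π·8.85×10^-12·(1.19)²) = 1.69×10^5 N/C.

1.69e5 N/C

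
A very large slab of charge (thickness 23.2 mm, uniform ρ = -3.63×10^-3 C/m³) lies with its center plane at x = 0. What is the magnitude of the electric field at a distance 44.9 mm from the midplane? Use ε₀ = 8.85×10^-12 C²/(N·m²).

The point |x| = 44.9 mm lies outside the slab (half-thickness 0.0116 m). A symmetric pillbox spanning the full slab encloses Q_enc = ρ·d·A.
Flux = 2EA ⇒ E = |ρ|d/(2ε₀), independent of distance outside.
E = (3.63e-3)(0.0232)/(2·8.85×10^-12) = 4.76×10^6 N/C.

|E| = 4.76e6 N/C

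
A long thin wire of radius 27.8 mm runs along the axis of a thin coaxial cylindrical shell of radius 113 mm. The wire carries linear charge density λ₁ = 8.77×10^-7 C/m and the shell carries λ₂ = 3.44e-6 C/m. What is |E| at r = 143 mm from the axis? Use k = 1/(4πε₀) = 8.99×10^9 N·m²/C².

Choose a coaxial cylinder of radius r = 143 mm (arbitrary length L) as the Gaussian surface (r > 113 mm, enclosing both).
λ_enc = λ₁ + λ₂ = (8.77×10^-7) + (3.44e-6) = 4.317×10^-6 C/m.
Applying ∮E·dA = Q_enc/ε₀ with the end caps contributing no flux:
E = 2k|λ_enc|/r = 2(8.99×10^9)(4.317×10^-6)/(0.143) = 5.43×10^5 N/C.

E ≈ 5.43×10^5 N/C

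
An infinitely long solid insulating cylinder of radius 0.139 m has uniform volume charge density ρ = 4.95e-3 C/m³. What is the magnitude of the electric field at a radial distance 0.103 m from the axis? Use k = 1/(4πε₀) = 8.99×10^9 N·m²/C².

Take a coaxial cylindrical Gaussian surface of radius r = 0.103 m and length L (r < R).
Enclosed charge per unit length: λ_enc = ρ·πr² = (4.95×10^-3)π(0.103)² = 1.65×10^-4 C/m.
Since E is radial and uniform over the curved surface, Φ = E·2πrL = Q_enc/ε₀ = λ_enc L/ε₀.
E = 2k|λ_enc|/r = 2(8.99×10^9)(1.65e-4)/(0.103) = 2.88×10^7 N/C.

E = 2.88e7 V/m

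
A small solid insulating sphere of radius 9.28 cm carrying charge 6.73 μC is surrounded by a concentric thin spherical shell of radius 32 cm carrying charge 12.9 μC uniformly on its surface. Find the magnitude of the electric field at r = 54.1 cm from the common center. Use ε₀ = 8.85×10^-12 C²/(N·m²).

Take a concentric spherical Gaussian surface of radius r = 54.1 cm (r > 32 cm, enclosing both).
Q_enc = (6.73 μC) + (12.9 μC) = 1.963e-5 C.
Since E is radial and uniform over the Gaussian sphere, Φ = E·4πr² = Q_enc/ε₀.
E = |Q_enc|/(4πε₀r²) = (1.963×10^-5)/(4π·8.85×10^-12·(0.541)²) = 6.03×10^5 N/C.

6.03×10^5 V/m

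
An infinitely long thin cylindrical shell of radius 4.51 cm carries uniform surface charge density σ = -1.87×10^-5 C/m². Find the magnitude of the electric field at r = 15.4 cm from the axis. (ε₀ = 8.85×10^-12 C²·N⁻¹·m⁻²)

|E| ≈ 6.19×10^5 V/m

Take a coaxial cylindrical Gaussian surface of radius r = 15.4 cm and length L (r > 4.51 cm).
The whole shell is enclosed: λ_enc = σ·2πR = (-1.87e-5)·2π·(0.0451) = -5.299e-6 C/m.
By Gauss's law (flux through the curved wall only), E·2πrL = λ_enc L/ε₀.
E = |λ_enc|/(2πε₀r) = (5.299e-6)/(2π·8.85×10^-12·0.154) = 6.19×10^5 N/C.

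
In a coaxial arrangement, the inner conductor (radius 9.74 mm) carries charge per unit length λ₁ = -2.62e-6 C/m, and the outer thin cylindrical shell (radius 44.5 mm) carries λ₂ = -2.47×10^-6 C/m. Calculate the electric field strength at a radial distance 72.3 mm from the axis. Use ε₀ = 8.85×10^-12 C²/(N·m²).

E = 1.27e6 N/C

Choose a coaxial cylinder of radius r = 72.3 mm (arbitrary length L) as the Gaussian surface (r > 44.5 mm, enclosing both).
λ_enc = λ₁ + λ₂ = (-2.62×10^-6) + (-2.47e-6) = -5.09×10^-6 C/m.
By Gauss's law (flux through the curved wall only), E·2πrL = λ_enc L/ε₀.
E = |λ_enc|/(2πε₀r) = (5.09×10^-6)/(2π·8.85×10^-12·0.0723) = 1.27×10^6 N/C.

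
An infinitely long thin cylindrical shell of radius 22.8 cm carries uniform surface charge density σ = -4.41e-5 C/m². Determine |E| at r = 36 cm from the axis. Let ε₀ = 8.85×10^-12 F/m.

By cylindrical symmetry E is radial; use a coaxial Gaussian cylinder of radius 36 cm and length L (r > 22.8 cm).
The whole shell is enclosed: λ_enc = σ·2πR = (-4.41×10^-5)·2π·(0.228) = -6.318e-5 C/m.
Since E is radial and uniform over the curved surface, Φ = E·2πrL = Q_enc/ε₀ = λ_enc L/ε₀.
E = |λ_enc|/(2πε₀r) = (6.318×10^-5)/(2π·8.85×10^-12·0.36) = 3.16×10^6 N/C.

|E| = 3.16×10^6 N/C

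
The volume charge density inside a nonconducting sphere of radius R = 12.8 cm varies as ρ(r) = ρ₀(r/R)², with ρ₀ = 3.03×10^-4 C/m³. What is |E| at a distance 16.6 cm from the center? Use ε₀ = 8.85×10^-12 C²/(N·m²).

Symmetry ⇒ E = E(r) r̂. Gaussian sphere of radius r = 16.6 cm (r > R, all charge enclosed).
Q_enc = 4π ∫₀^R ρ₀(r'/R)^2 r'² dr' = 4πρ₀R³/5 = 1.597×10^-6 C.
Applying ∮E·dA = Q_enc/ε₀ with Φ = E(4πr²):
E = |Q_enc|/(4πε₀r²) = (1.597×10^-6)/(4π·8.85×10^-12·(0.166)²) = 5.21e5 N/C.

E = 5.21×10^5 V/m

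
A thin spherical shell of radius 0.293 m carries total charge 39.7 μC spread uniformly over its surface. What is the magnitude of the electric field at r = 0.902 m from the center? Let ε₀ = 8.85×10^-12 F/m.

4.39×10^5 N/C

Symmetry ⇒ E = E(r) r̂. Gaussian sphere of radius r = 0.902 m (r > 0.293 m).
The entire shell is enclosed: Q_enc = 3.97×10^-5 C.
Since E is radial and uniform over the Gaussian sphere, Φ = E·4πr² = Q_enc/ε₀.
E = |Q_enc|/(4πε₀r²) = (3.97e-5)/(4π·8.85×10^-12·(0.902)²) = 4.39×10^5 N/C.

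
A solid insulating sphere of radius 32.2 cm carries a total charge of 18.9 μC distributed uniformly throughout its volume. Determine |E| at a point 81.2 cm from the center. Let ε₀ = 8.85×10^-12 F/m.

E = 2.58×10^5 N/C

By spherical symmetry E is radial; choose a Gaussian sphere of radius r = 81.2 cm (r > R, so the entire charge is enclosed).
Q_enc = 18.9 μC = 1.89×10^-5 C.
Gauss's law: E·4πr² = Q_enc/ε₀.
E = |Q_enc|/(4πε₀r²) = (1.89×10^-5)/(4π·8.85×10^-12·(0.812)²) = 2.58e5 N/C.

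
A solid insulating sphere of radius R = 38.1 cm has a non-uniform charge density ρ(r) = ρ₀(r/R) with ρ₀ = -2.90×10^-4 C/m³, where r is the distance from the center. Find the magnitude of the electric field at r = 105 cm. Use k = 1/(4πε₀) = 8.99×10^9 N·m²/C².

Use a concentric Gaussian sphere at r = 105 cm (r > R, all charge enclosed).
Q_enc = 4π ∫₀^R ρ₀(r'/R)^1 r'² dr' = 4πρ₀R³/4 = -5.039e-5 C.
By Gauss's law, ∮E·dA = E·4πr² = Q_enc/ε₀.
E = k|Q_enc|/r² = (8.99×10^9)(5.039×10^-5)/(1.05)² = 4.11×10^5 N/C.

E = 4.11×10^5 V/m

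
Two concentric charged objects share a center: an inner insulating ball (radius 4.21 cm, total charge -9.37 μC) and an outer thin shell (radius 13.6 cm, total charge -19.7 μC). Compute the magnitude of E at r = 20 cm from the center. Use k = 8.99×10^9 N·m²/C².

Symmetry ⇒ E = E(r) r̂. Gaussian sphere of radius r = 20 cm (r > 13.6 cm, enclosing both).
Q_enc = (-9.37 μC) + (-19.7 μC) = -2.907×10^-5 C.
Gauss's law: E·4πr² = Q_enc/ε₀.
E = k|Q_enc|/r² = (8.99×10^9)(2.907×10^-5)/(0.2)² = 6.53×10^6 N/C.

|E| ≈ 6.53×10^6 N/C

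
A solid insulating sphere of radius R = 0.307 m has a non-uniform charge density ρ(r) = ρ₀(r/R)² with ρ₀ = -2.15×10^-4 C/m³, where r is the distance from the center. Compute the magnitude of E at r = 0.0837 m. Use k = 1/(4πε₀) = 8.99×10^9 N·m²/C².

E ≈ 3.02×10^4 N/C

Use a concentric Gaussian sphere at r = 0.0837 m (r < R).
Q_enc = ∫₀^r ρ(r')·4πr'² dr' = (4πρ₀/R²) ∫₀^r r'^4 dr' = 4πρ₀ r^5/(5·R²) = -2.355×10^-8 C.
Gauss's law: E·4πr² = Q_enc/ε₀.
E = k|Q_enc|/r² = (8.99×10^9)(2.355×10^-8)/(0.0837)² = 3.02e4 N/C.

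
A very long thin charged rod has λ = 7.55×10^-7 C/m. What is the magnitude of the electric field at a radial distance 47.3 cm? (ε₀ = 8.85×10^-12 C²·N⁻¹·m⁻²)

E = 2.87e4 N/C

Take a coaxial cylindrical Gaussian surface of radius r = 47.3 cm and length L.
Q_enc = λL, so λ_enc = 7.55×10^-7 C/m.
Applying ∮E·dA = Q_enc/ε₀ with the end caps contributing no flux:
E = |λ_enc|/(2πε₀r) = (7.55×10^-7)/(2π·8.85×10^-12·0.473) = 2.87×10^4 N/C.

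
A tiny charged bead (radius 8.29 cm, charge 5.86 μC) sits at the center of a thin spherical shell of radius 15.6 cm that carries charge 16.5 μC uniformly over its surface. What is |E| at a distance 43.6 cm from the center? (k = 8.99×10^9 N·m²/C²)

E = 1.06×10^6 V/m

Take a concentric spherical Gaussian surface of radius r = 43.6 cm (r > 15.6 cm, enclosing both).
Q_enc = (5.86 μC) + (16.5 μC) = 2.236e-5 C.
Gauss's law: E·4πr² = Q_enc/ε₀.
E = k|Q_enc|/r² = (8.99×10^9)(2.236×10^-5)/(0.436)² = 1.06e6 N/C.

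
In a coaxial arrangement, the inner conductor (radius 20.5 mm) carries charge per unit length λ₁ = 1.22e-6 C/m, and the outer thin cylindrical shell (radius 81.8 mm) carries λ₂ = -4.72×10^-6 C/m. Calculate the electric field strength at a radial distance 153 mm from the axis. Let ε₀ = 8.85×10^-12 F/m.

Take a coaxial cylindrical Gaussian surface of radius r = 153 mm and length L (r > 81.8 mm, enclosing both).
λ_enc = λ₁ + λ₂ = (1.22×10^-6) + (-4.72e-6) = -3.50×10^-6 C/m.
Since E is radial and uniform over the curved surface, Φ = E·2πrL = Q_enc/ε₀ = λ_enc L/ε₀.
E = |λ_enc|/(2πε₀r) = (3.50e-6)/(2π·8.85×10^-12·0.153) = 4.11e5 N/C.

4.11e5 V/m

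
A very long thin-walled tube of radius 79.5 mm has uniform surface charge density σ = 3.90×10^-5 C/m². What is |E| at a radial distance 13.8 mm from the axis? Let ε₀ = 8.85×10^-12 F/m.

|E| = 0 N/C

By cylindrical symmetry E is radial; use a coaxial Gaussian cylinder of radius 13.8 mm and length L (r < 79.5 mm, inside the shell).
All the surface charge lies outside this cylinder: Q_enc = 0, hence E = 0.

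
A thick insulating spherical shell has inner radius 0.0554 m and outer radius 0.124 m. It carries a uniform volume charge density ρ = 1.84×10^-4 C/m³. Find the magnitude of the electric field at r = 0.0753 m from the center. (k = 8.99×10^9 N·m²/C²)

By spherical symmetry E is radial; choose a Gaussian sphere of radius r = 0.0753 m (within the shell material, 0.0554 m < r < 0.124 m).
Only the shell between 0.0554 m and r is enclosed: Q_enc = ρ·(4π/3)(r³ − a³) = (1.84e-4)·(4π/3)·((0.0753)³ − (0.0554)³) = 1.98e-7 C.
Since E is radial and uniform over the Gaussian sphere, Φ = E·4πr² = Q_enc/ε₀.
E = k|Q_enc|/r² = (8.99×10^9)(1.98×10^-7)/(0.0753)² = 3.14×10^5 N/C.

3.14e5 V/m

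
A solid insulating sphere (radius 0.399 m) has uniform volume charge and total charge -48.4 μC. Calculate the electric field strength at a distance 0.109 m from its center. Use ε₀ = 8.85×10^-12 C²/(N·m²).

Symmetry ⇒ E = E(r) r̂. Gaussian sphere of radius r = 0.109 m (r < R).
Only the charge within r is enclosed: Q_enc = Q·(r/R)³ = (-48.4 μC)·(0.109 m/0.399 m)³ = -9.867e-7 C.
Since E is radial and uniform over the Gaussian sphere, Φ = E·4πr² = Q_enc/ε₀.
E = |Q_enc|/(4πε₀r²) = (9.867e-7)/(4π·8.85×10^-12·(0.109)²) = 7.47e5 N/C.

7.47e5 N/C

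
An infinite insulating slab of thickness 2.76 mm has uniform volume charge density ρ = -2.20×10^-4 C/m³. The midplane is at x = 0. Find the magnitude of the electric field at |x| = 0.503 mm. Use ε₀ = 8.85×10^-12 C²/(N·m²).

By symmetry E is perpendicular to the slab. A Gaussian pillbox from −0.503 mm to +0.503 mm (face area A) lies entirely within the slab.
Q_enc = ρ·(2x)·A and flux = 2EA, so 2EA = 2ρxA/ε₀ ⇒ E = |ρ|x/ε₀.
E = (2.20e-4)(0.000503)/(8.85×10^-12) = 1.25×10^4 N/C.

|E| = 1.25×10^4 N/C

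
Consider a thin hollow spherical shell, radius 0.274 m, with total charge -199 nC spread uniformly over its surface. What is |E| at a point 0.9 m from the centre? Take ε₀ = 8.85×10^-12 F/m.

2.21e3 N/C

Symmetry ⇒ E = E(r) r̂. Gaussian sphere of radius r = 0.9 m (r > 0.274 m).
The entire shell is enclosed: Q_enc = -1.99×10^-7 C.
By Gauss's law, ∮E·dA = E·4πr² = Q_enc/ε₀.
E = |Q_enc|/(4πε₀r²) = (1.99e-7)/(4π·8.85×10^-12·(0.9)²) = 2.21e3 N/C.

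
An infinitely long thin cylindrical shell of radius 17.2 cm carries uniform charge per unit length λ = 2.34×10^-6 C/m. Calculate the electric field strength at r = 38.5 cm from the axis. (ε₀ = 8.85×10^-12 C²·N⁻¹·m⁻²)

Take a coaxial cylindrical Gaussian surface of radius r = 38.5 cm and length L (r > 17.2 cm).
The full line charge is enclosed: λ_enc = 2.34×10^-6 C/m.
Since E is radial and uniform over the curved surface, Φ = E·2πrL = Q_enc/ε₀ = λ_enc L/ε₀.
E = |λ_enc|/(2πε₀r) = (2.34×10^-6)/(2π·8.85×10^-12·0.385) = 1.09e5 N/C.

|E| ≈ 1.09×10^5 N/C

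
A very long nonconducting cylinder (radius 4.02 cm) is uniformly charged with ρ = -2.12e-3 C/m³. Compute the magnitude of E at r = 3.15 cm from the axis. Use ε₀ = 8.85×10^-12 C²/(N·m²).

E = 3.77×10^6 N/C

Coaxial Gaussian cylinder, radius r = 3.15 cm, length L (r < R).
Charge inside radius r per length L is ρ·πr²·L, so λ_enc = ρπr² = -6.609×10^-6 C/m.
Gauss's law: E·2πrL = λ_enc L/ε₀.
E = |λ_enc|/(2πε₀r) = (6.609×10^-6)/(2π·8.85×10^-12·0.0315) = 3.77×10^6 N/C.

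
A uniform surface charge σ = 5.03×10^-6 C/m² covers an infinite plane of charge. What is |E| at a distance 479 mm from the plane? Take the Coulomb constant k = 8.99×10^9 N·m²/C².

By planar symmetry E is perpendicular to the sheet and uniform; use a Gaussian pillbox with flat faces of area A on each side of the sheet.
Flux Φ = 2EA and Q_enc = σA, so 2EA = σA/ε₀ ⇒ E = |σ|/(2ε₀), independent of distance.
E = 2πk|σ| = 2π(8.99×10^9)(5.03e-6) = 2.84×10^5 N/C.

|E| = 2.84×10^5 V/m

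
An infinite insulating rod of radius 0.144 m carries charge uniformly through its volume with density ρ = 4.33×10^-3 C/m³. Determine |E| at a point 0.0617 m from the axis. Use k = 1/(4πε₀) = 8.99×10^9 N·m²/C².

1.51e7 N/C

Coaxial Gaussian cylinder, radius r = 0.0617 m, length L (r < R).
Enclosed charge per unit length: λ_enc = ρ·πr² = (4.33×10^-3)π(0.0617)² = 5.179×10^-5 C/m.
Gauss's law: E·2πrL = λ_enc L/ε₀.
E = 2k|λ_enc|/r = 2(8.99×10^9)(5.179e-5)/(0.0617) = 1.51e7 N/C.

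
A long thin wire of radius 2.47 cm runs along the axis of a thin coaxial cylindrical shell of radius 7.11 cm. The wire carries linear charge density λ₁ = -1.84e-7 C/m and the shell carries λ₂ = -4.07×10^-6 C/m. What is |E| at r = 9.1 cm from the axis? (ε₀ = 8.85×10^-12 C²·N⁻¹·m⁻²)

|E| = 8.41×10^5 V/m

Coaxial Gaussian cylinder, radius r = 9.1 cm, length L (r > 7.11 cm, enclosing both).
λ_enc = λ₁ + λ₂ = (-1.84×10^-7) + (-4.07e-6) = -4.254×10^-6 C/m.
Since E is radial and uniform over the curved surface, Φ = E·2πrL = Q_enc/ε₀ = λ_enc L/ε₀.
E = |λ_enc|/(2πε₀r) = (4.254×10^-6)/(2π·8.85×10^-12·0.091) = 8.41×10^5 N/C.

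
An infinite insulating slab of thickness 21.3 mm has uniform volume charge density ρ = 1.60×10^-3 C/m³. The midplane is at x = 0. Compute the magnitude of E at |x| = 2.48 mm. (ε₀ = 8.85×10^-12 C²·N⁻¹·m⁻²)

By symmetry E is perpendicular to the slab. A Gaussian pillbox from −2.48 mm to +2.48 mm (face area A) lies entirely within the slab.
Q_enc = ρ·(2x)·A and flux = 2EA, so 2EA = 2ρxA/ε₀ ⇒ E = |ρ|x/ε₀.
E = (1.60×10^-3)(0.00248)/(8.85×10^-12) = 4.48×10^5 N/C.

|E| = 4.48e5 N/C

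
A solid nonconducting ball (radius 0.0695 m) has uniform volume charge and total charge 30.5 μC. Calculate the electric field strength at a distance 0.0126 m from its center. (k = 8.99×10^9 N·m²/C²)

Symmetry ⇒ E = E(r) r̂. Gaussian sphere of radius r = 0.0126 m (r < R).
For a uniform sphere the enclosed fraction is (r/R)³, so Q_enc = (30.5 μC)(0.0126/0.0695)³ = 1.817×10^-7 C.
By Gauss's law, ∮E·dA = E·4πr² = Q_enc/ε₀.
E = k|Q_enc|/r² = (8.99×10^9)(1.817×10^-7)/(0.0126)² = 1.03×10^7 N/C.

E ≈ 1.03×10^7 V/m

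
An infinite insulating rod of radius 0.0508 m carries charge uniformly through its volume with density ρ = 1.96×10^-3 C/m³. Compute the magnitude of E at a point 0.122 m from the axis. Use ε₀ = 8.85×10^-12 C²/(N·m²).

E = 2.34e6 V/m

Choose a coaxial cylinder of radius r = 0.122 m (arbitrary length L) as the Gaussian surface (r > 0.0508 m, full cross-section enclosed).
λ_enc = ρ·πR² = (1.96×10^-3)π(0.0508)² = 1.589×10^-5 C/m.
Since E is radial and uniform over the curved surface, Φ = E·2πrL = Q_enc/ε₀ = λ_enc L/ε₀.
E = |λ_enc|/(2πε₀r) = (1.589e-5)/(2π·8.85×10^-12·0.122) = 2.34e6 N/C.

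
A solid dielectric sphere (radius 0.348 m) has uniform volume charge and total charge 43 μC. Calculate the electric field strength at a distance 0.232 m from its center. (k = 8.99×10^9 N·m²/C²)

Use a concentric Gaussian sphere at r = 0.232 m (r < R).
For a uniform sphere the enclosed fraction is (r/R)³, so Q_enc = (43 μC)(0.232/0.348)³ = 1.274×10^-5 C.
By Gauss's law, ∮E·dA = E·4πr² = Q_enc/ε₀.
E = k|Q_enc|/r² = (8.99×10^9)(1.274×10^-5)/(0.232)² = 2.13e6 N/C.

E = 2.13×10^6 V/m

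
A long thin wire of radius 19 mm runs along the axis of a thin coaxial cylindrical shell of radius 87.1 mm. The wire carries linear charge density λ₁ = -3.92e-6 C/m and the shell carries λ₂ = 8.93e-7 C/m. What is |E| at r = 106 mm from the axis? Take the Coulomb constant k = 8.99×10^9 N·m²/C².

E ≈ 5.13×10^5 N/C

By cylindrical symmetry E is radial; use a coaxial Gaussian cylinder of radius 106 mm and length L (r > 87.1 mm, enclosing both).
λ_enc = λ₁ + λ₂ = (-3.92×10^-6) + (8.93e-7) = -3.027×10^-6 C/m.
Gauss's law: E·2πrL = λ_enc L/ε₀.
E = 2k|λ_enc|/r = 2(8.99×10^9)(3.027×10^-6)/(0.106) = 5.13×10^5 N/C.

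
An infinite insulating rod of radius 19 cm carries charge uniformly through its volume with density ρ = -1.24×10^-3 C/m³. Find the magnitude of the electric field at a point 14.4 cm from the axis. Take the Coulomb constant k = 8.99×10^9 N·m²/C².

|E| = 1.01×10^7 V/m

Coaxial Gaussian cylinder, radius r = 14.4 cm, length L (r < R).
Charge inside radius r per length L is ρ·πr²·L, so λ_enc = ρπr² = -8.078×10^-5 C/m.
Since E is radial and uniform over the curved surface, Φ = E·2πrL = Q_enc/ε₀ = λ_enc L/ε₀.
E = 2k|λ_enc|/r = 2(8.99×10^9)(8.078e-5)/(0.144) = 1.01e7 N/C.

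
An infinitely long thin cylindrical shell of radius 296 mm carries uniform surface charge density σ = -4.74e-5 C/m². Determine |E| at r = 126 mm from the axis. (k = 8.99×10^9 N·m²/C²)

Take a coaxial cylindrical Gaussian surface of radius r = 126 mm and length L (r < 296 mm, inside the shell).
All the surface charge lies outside this cylinder: Q_enc = 0, hence E = 0.

|E| = 0 V/m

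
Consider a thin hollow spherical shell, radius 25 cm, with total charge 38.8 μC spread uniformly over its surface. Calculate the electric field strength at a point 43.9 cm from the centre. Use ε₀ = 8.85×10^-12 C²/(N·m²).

Use a concentric Gaussian sphere at r = 43.9 cm (r > 25 cm).
The entire shell is enclosed: Q_enc = 3.88e-5 C.
Applying ∮E·dA = Q_enc/ε₀ with Φ = E(4πr²):
E = |Q_enc|/(4πε₀r²) = (3.88×10^-5)/(4π·8.85×10^-12·(0.439)²) = 1.81×10^6 N/C.

1.81×10^6 V/m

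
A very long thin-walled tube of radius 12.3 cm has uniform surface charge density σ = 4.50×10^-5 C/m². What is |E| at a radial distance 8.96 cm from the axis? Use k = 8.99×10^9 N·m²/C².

E = 0

Choose a coaxial cylinder of radius r = 8.96 cm (arbitrary length L) as the Gaussian surface (r < 12.3 cm, inside the shell).
No charge is enclosed, so Gauss's law gives E·2πrL = 0 ⇒ E = 0.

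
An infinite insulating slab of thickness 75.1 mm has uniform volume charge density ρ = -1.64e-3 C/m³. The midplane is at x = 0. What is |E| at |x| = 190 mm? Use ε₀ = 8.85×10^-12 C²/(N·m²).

The point |x| = 190 mm lies outside the slab (half-thickness 0.03755 m). A symmetric pillbox spanning the full slab encloses Q_enc = ρ·d·A.
Flux = 2EA ⇒ E = |ρ|d/(2ε₀), independent of distance outside.
E = (1.64×10^-3)(0.0751)/(2·8.85×10^-12) = 6.96e6 N/C.

|E| = 6.96×10^6 N/C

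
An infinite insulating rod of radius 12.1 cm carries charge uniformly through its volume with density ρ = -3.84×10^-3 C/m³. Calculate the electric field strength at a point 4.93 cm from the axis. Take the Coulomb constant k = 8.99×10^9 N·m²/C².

1.07×10^7 N/C

By cylindrical symmetry E is radial; use a coaxial Gaussian cylinder of radius 4.93 cm and length L (r < R).
Enclosed charge per unit length: λ_enc = ρ·πr² = (-3.84e-3)π(0.0493)² = -2.932×10^-5 C/m.
Gauss's law: E·2πrL = λ_enc L/ε₀.
E = 2k|λ_enc|/r = 2(8.99×10^9)(2.932×10^-5)/(0.0493) = 1.07×10^7 N/C.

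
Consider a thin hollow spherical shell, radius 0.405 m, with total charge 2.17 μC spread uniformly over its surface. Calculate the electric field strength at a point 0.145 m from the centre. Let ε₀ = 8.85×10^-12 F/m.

|E| = 0 N/C

Take a concentric spherical Gaussian surface of radius r = 0.145 m (inside the shell, r < 0.405 m).
No charge lies within this surface, so Q_enc = 0 and Gauss's law gives E·4πr² = 0 ⇒ E = 0.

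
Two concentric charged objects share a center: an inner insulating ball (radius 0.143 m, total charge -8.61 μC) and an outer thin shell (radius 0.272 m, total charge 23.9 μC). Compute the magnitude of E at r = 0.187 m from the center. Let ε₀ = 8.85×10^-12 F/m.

By spherical symmetry E is radial; choose a Gaussian sphere of radius r = 0.187 m (between the bodies, 0.143 m < r < 0.272 m).
Only the inner charge is enclosed; the outer shell contributes nothing inside itself. Q_enc = -8.61 μC = -8.61×10^-6 C.
Gauss's law: E·4πr² = Q_enc/ε₀.
E = |Q_enc|/(4πε₀r²) = (8.61×10^-6)/(4π·8.85×10^-12·(0.187)²) = 2.21×10^6 N/C.

|E| = 2.21×10^6 N/C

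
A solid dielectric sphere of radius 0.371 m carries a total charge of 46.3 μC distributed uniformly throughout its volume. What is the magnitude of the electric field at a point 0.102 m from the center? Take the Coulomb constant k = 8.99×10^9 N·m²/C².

|E| = 8.31e5 V/m

Use a concentric Gaussian sphere at r = 0.102 m (r < R).
Only the charge within r is enclosed: Q_enc = Q·(r/R)³ = (46.3 μC)·(0.102 m/0.371 m)³ = 9.622e-7 C.
Gauss's law: E·4πr² = Q_enc/ε₀.
E = k|Q_enc|/r² = (8.99×10^9)(9.622e-7)/(0.102)² = 8.31×10^5 N/C.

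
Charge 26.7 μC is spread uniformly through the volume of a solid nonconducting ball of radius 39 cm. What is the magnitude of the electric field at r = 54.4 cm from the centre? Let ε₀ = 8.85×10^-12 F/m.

Take a concentric spherical Gaussian surface of radius r = 54.4 cm (r > R, so the entire charge is enclosed).
Q_enc = 26.7 μC = 2.67×10^-5 C.
Applying ∮E·dA = Q_enc/ε₀ with Φ = E(4πr²):
E = |Q_enc|/(4πε₀r²) = (2.67×10^-5)/(4π·8.85×10^-12·(0.544)²) = 8.11×10^5 N/C.

E = 8.11e5 N/C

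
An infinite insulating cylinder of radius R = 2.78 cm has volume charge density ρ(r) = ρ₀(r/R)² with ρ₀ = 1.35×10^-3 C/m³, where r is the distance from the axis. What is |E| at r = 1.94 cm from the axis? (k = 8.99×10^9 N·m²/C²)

Take a coaxial cylindrical Gaussian surface of radius r = 1.94 cm and length L (r < R).
λ_enc = ∫₀^r ρ(r')·2πr' dr' = (2πρ₀/R²)·r^4/4 = 3.887×10^-7 C/m.
Applying ∮E·dA = Q_enc/ε₀ with the end caps contributing no flux:
E = 2k|λ_enc|/r = 2(8.99×10^9)(3.887e-7)/(0.0194) = 3.60e5 N/C.

E ≈ 3.60e5 N/C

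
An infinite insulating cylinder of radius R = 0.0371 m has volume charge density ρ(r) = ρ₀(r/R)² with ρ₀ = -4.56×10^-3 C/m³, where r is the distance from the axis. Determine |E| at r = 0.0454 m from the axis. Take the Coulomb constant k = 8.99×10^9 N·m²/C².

Choose a coaxial cylinder of radius r = 0.0454 m (arbitrary length L) as the Gaussian surface (r > R, full charge per length enclosed).
λ_enc = 2π ∫₀^R ρ₀(r'/R)^2 r' dr' = 2πρ₀R²/4 = -9.859×10^-6 C/m.
Gauss's law: E·2πrL = λ_enc L/ε₀.
E = 2k|λ_enc|/r = 2(8.99×10^9)(9.859×10^-6)/(0.0454) = 3.90e6 N/C.

|E| ≈ 3.90×10^6 V/m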